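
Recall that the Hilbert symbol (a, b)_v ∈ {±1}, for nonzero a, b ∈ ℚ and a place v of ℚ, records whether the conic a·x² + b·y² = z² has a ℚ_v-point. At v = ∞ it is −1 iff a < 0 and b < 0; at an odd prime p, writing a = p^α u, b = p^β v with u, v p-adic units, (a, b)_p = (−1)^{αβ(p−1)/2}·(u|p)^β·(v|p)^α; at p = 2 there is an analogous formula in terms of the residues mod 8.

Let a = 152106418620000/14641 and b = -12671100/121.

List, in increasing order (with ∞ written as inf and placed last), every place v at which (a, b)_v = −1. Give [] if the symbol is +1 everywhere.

Mod squares: a ≡ 38, b ≡ -39. Check v ∈ {∞, 2, 3, 5, 11, 13, 19}.
v=13: a=13^2·(≡1), b=13^1·(≡10) mod 13; (1|13)=+1, (10|13)=+1; (−1)^{2·1·6}·(+1)^1·(+1)^2 = +1.
v=5: a=5^4·(≡2), b=5^2·(≡1) mod 5; (2|5)=-1, (1|5)=+1; (−1)^{4·2·2}·(-1)^2·(+1)^4 = +1.
v=∞: 38 > 0 and -39 < 0  ⇒  (a,b)_∞ = +1.
v=11: a=11^-4·(≡9), b=11^-2·(≡9) mod 11; (9|11)=+1, (9|11)=+1; (−1)^{-4·-2·5}·(+1)^-2·(+1)^-4 = +1.
v=19: a=19^3·(≡18), b=19^2·(≡18) mod 19; (18|19)=-1, (18|19)=-1; (−1)^{3·2·9}·(-1)^2·(-1)^3 = -1.
v=2: v_2(a)=5, v_2(b)=2; units ≡ 3, 1 (mod 8); ε·ε+αω+βω = 1·0+5·0+2·1 ≡ 0  ⇒  (a,b)_2 = +1.
v=3: a=3^8·(≡2), b=3^3·(≡2) mod 3; (2|3)=-1, (2|3)=-1; (−1)^{8·3·1}·(-1)^3·(-1)^8 = -1.
(38, -39 / ℚ) ramifies at {3, 19}: a division algebra.

[3, 19]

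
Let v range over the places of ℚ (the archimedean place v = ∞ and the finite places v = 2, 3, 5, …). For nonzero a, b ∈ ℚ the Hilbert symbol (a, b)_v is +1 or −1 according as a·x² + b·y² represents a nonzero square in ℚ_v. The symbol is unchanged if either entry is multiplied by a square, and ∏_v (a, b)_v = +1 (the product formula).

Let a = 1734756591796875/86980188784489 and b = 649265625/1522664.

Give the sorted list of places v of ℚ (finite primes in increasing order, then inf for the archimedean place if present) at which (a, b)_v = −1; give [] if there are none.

[2, 19]

(a, b) ≡ (3, 1482) mod (ℚ^×)²; places V = {2, 3, 5, 7, 11, 13, 19, ∞}.
(a,b)_13: α=-2, u≡12; β=-1, v≡9 (mod 13); (12|13)=+1, (9|13)=+1; sign (−1)^0·+1^-1·+1^-2 = +1.
(a,b)_∞: sgn(3)=+, sgn(1482)=+, so +1.
(a,b)_7: α=-4, u≡5; β=0, v≡5 (mod 7); (5|7)=-1, (5|7)=-1; sign (−1)^0·-1^0·-1^-4 = +1.
(a,b)_2: α=0, β=-3; u≡3, v≡5 (mod 8); ε(u)ε(v)=1·0, αω(v)=0·1, βω(u)=-3·1; sum ≡ 1  ⇒  -1.
(a,b)_19: α=2, u≡10; β=1, v≡13 (mod 19); (10|19)=-1, (13|19)=-1; sign (−1)^0·-1^1·-1^2 = -1.
(a,b)_3: α=9, u≡1; β=7, v≡2 (mod 3); (1|3)=+1, (2|3)=-1; sign (−1)^1·+1^7·-1^9 = +1.
(a,b)_5: α=12, u≡2; β=6, v≡2 (mod 5); (2|5)=-1, (2|5)=-1; sign (−1)^0·-1^6·-1^12 = +1.
(a,b)_11: α=-8, u≡9; β=-4, v≡6 (mod 11); (9|11)=+1, (6|11)=-1; sign (−1)^0·+1^-4·-1^-8 = +1.
|Ram(3, 1482)| = 2, even; anisotropic at {2, 19}.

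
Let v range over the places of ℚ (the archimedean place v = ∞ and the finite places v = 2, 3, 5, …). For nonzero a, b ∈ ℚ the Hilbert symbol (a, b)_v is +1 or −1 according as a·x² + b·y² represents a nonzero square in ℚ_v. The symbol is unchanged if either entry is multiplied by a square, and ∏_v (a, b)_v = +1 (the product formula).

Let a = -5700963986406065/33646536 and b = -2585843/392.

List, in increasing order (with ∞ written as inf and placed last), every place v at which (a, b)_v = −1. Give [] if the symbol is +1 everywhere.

[2, 3, 11, 31, 41, inf]

Mod squares: a ≡ -3004377090, b ≡ -14326. Check v ∈ {∞, 2, 3, 5, 7, 11, 13, 17, 19, 29, 31, 41}.
v=41: a=41^1·(≡34), b=41^0·(≡19) mod 41; (34|41)=-1, (19|41)=-1; (−1)^{1·0·20}·(-1)^0·(-1)^1 = -1.
v=19: a=19^5·(≡2), b=19^3·(≡5) mod 19; (2|19)=-1, (5|19)=+1; (−1)^{5·3·9}·(-1)^3·(+1)^5 = +1.
v=∞: -3004377090 < 0 and -14326 < 0  ⇒  (a,b)_∞ = -1.
v=7: a=7^-2·(≡6), b=7^-2·(≡6) mod 7; (6|7)=-1, (6|7)=-1; (−1)^{-2·-2·3}·(-1)^-2·(-1)^-2 = +1.
v=5: a=5^1·(≡2), b=5^0·(≡1) mod 5; (2|5)=-1, (1|5)=+1; (−1)^{1·0·2}·(-1)^0·(+1)^1 = +1.
v=29: a=29^1·(≡1), b=29^1·(≡16) mod 29; (1|29)=+1, (16|29)=+1; (−1)^{1·1·14}·(+1)^1·(+1)^1 = +1.
v=3: a=3^-3·(≡1), b=3^0·(≡2) mod 3; (1|3)=+1, (2|3)=-1; (−1)^{-3·0·1}·(+1)^0·(-1)^-3 = -1.
v=11: a=11^-1·(≡5), b=11^0·(≡10) mod 11; (5|11)=+1, (10|11)=-1; (−1)^{-1·0·5}·(+1)^0·(-1)^-1 = -1.
v=2: v_2(a)=-3, v_2(b)=-3; units ≡ 7, 5 (mod 8); ε·ε+αω+βω = 1·0+-3·1+-3·0 ≡ 1  ⇒  (a,b)_2 = -1.
v=13: a=13^1·(≡1), b=13^1·(≡1) mod 13; (1|13)=+1, (1|13)=+1; (−1)^{1·1·6}·(+1)^1·(+1)^1 = +1.
v=17: a=17^-2·(≡1), b=17^0·(≡10) mod 17; (1|17)=+1, (10|17)=-1; (−1)^{-2·0·8}·(+1)^0·(-1)^-2 = +1.
v=31: a=31^3·(≡13), b=31^0·(≡29) mod 31; (13|31)=-1, (29|31)=-1; (−1)^{3·0·15}·(-1)^0·(-1)^3 = -1.
Ram(-3004377090, -14326) = {2, 3, 11, 31, 41, ∞}; no ℚ_2-point on the conic.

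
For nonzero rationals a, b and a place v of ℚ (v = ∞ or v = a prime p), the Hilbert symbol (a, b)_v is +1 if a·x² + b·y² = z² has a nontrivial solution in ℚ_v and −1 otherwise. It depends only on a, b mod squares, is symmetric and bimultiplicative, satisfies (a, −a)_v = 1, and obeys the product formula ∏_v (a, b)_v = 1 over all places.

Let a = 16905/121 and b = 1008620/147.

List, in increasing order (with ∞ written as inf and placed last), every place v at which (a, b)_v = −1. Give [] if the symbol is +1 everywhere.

[5, 29]

(a, b) ≡ (345, 756465) mod (ℚ^×)²; places V = {2, 3, 5, 7, 11, 23, 29, 37, 47, ∞}.
(a,b)_47: α=0, u≡36; β=1, v≡36 (mod 47); (36|47)=+1, (36|47)=+1; sign (−1)^0·+1^1·+1^0 = +1.
(a,b)_11: α=-2, u≡9; β=0, v≡2 (mod 11); (9|11)=+1, (2|11)=-1; sign (−1)^0·+1^0·-1^-2 = +1.
(a,b)_7: α=2, u≡1; β=-2, v≡6 (mod 7); (1|7)=+1, (6|7)=-1; sign (−1)^0·+1^-2·-1^2 = +1.
(a,b)_∞: sgn(345)=+, sgn(756465)=+, so +1.
(a,b)_29: α=0, u≡17; β=1, v≡19 (mod 29); (17|29)=-1, (19|29)=-1; sign (−1)^0·-1^1·-1^0 = -1.
(a,b)_3: α=1, u≡1; β=-1, v≡2 (mod 3); (1|3)=+1, (2|3)=-1; sign (−1)^1·+1^-1·-1^1 = +1.
(a,b)_37: α=0, u≡7; β=1, v≡9 (mod 37); (7|37)=+1, (9|37)=+1; sign (−1)^0·+1^1·+1^0 = +1.
(a,b)_23: α=1, u≡19; β=0, v≡18 (mod 23); (19|23)=-1, (18|23)=+1; sign (−1)^0·-1^0·+1^1 = +1.
(a,b)_5: α=1, u≡1; β=1, v≡2 (mod 5); (1|5)=+1, (2|5)=-1; sign (−1)^0·+1^1·-1^1 = -1.
(a,b)_2: α=0, β=2; u≡1, v≡1 (mod 8); ε(u)ε(v)=0·0, αω(v)=0·0, βω(u)=2·0; sum ≡ 0  ⇒  +1.
Ram(345, 756465) = {5, 29}; no ℚ_5-point on the conic.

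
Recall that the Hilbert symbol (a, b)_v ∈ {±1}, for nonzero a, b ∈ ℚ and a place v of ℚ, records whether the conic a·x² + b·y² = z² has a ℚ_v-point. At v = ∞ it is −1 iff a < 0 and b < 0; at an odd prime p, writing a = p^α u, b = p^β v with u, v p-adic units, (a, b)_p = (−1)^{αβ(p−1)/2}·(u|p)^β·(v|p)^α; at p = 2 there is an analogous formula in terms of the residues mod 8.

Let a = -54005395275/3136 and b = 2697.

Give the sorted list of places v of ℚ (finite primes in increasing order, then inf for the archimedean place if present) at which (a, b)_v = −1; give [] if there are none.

[3, 13, 19, 29]

Mod squares: a ≡ -329251, b ≡ 2697. Check v ∈ {∞, 2, 3, 5, 7, 13, 19, 29, 31, 43}.
v=29: a=29^0·(≡11), b=29^1·(≡6) mod 29; (11|29)=-1, (6|29)=+1; (−1)^{0·1·14}·(-1)^1·(+1)^0 = -1.
v=43: a=43^1·(≡23), b=43^0·(≡31) mod 43; (23|43)=+1, (31|43)=+1; (−1)^{1·0·21}·(+1)^0·(+1)^1 = +1.
v=∞: -329251 < 0 and 2697 > 0  ⇒  (a,b)_∞ = +1.
v=3: a=3^8·(≡2), b=3^1·(≡2) mod 3; (2|3)=-1, (2|3)=-1; (−1)^{8·1·1}·(-1)^1·(-1)^8 = -1.
v=7: a=7^-2·(≡1), b=7^0·(≡2) mod 7; (1|7)=+1, (2|7)=+1; (−1)^{-2·0·3}·(+1)^0·(+1)^-2 = +1.
v=13: a=13^1·(≡9), b=13^0·(≡6) mod 13; (9|13)=+1, (6|13)=-1; (−1)^{1·0·6}·(+1)^0·(-1)^1 = -1.
v=31: a=31^1·(≡22), b=31^1·(≡25) mod 31; (22|31)=-1, (25|31)=+1; (−1)^{1·1·15}·(-1)^1·(+1)^1 = +1.
v=19: a=19^1·(≡2), b=19^0·(≡18) mod 19; (2|19)=-1, (18|19)=-1; (−1)^{1·0·9}·(-1)^0·(-1)^1 = -1.
v=5: a=5^2·(≡4), b=5^0·(≡2) mod 5; (4|5)=+1, (2|5)=-1; (−1)^{2·0·2}·(+1)^0·(-1)^2 = +1.
v=2: v_2(a)=-6, v_2(b)=0; units ≡ 5, 1 (mod 8); ε·ε+αω+βω = 0·0+-6·0+0·1 ≡ 0  ⇒  (a,b)_2 = +1.
(-329251, 2697 / ℚ) ramifies at {3, 13, 19, 29}: a division algebra.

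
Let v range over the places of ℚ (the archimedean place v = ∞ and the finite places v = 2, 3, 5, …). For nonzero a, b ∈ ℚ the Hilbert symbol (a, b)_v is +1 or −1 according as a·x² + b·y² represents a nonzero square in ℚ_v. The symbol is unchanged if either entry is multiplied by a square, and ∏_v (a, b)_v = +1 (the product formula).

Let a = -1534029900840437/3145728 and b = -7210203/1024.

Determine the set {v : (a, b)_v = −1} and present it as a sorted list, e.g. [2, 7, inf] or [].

(a, b) ≡ (-231, -3003) mod (ℚ^×)²; places V = {2, 3, 7, 11, 13, ∞}.
(a,b)_13: α=4, u≡12; β=1, v≡4 (mod 13); (12|13)=+1, (4|13)=+1; sign (−1)^0·+1^1·+1^4 = +1.
(a,b)_2: α=-20, β=-10; u≡1, v≡5 (mod 8); ε(u)ε(v)=0·0, αω(v)=-20·1, βω(u)=-10·0; sum ≡ 0  ⇒  +1.
(a,b)_∞: sgn(-231)=−, sgn(-3003)=−, so -1.
(a,b)_7: α=9, u≡4; β=5, v≡6 (mod 7); (4|7)=+1, (6|7)=-1; sign (−1)^1·+1^5·-1^9 = +1.
(a,b)_3: α=-1, u≡1; β=1, v≡1 (mod 3); (1|3)=+1, (1|3)=+1; sign (−1)^1·+1^1·+1^-1 = -1.
(a,b)_11: α=3, u≡5; β=1, v≡6 (mod 11); (5|11)=+1, (6|11)=-1; sign (−1)^1·+1^1·-1^3 = +1.
(-231, -3003 / ℚ) ramifies at {3, ∞}: a division algebra.

[3, inf]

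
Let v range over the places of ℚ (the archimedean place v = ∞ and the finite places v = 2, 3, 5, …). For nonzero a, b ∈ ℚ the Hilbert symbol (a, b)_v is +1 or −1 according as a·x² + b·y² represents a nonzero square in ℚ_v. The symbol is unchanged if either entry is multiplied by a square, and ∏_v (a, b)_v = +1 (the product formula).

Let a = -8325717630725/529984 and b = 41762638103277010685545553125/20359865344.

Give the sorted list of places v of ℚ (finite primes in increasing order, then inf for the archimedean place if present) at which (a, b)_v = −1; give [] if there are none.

(a, b) ≡ (-26381, 3565) mod (ℚ^×)²; places V = {2, 5, 7, 11, 13, 17, 19, 23, 31, 37, ∞}.
(a,b)_2: α=-6, β=-10; u≡3, v≡5 (mod 8); ε(u)ε(v)=1·0, αω(v)=-6·1, βω(u)=-10·1; sum ≡ 0  ⇒  +1.
(a,b)_23: α=1, u≡2; β=3, v≡20 (mod 23); (2|23)=+1, (20|23)=-1; sign (−1)^1·+1^3·-1^1 = +1.
(a,b)_5: α=2, u≡4; β=5, v≡3 (mod 5); (4|5)=+1, (3|5)=-1; sign (−1)^0·+1^5·-1^2 = +1.
(a,b)_17: α=2, u≡10; β=8, v≡10 (mod 17); (10|17)=-1, (10|17)=-1; sign (−1)^0·-1^8·-1^2 = +1.
(a,b)_∞: sgn(-26381)=−, sgn(3565)=+, so +1.
(a,b)_11: α=2, u≡8; β=4, v≡4 (mod 11); (8|11)=-1, (4|11)=+1; sign (−1)^0·-1^4·+1^2 = +1.
(a,b)_37: α=1, u≡7; β=0, v≡24 (mod 37); (7|37)=+1, (24|37)=-1; sign (−1)^0·+1^0·-1^1 = -1.
(a,b)_7: α=-2, u≡2; β=-6, v≡1 (mod 7); (2|7)=+1, (1|7)=+1; sign (−1)^0·+1^-6·+1^-2 = +1.
(a,b)_31: α=1, u≡24; β=3, v≡23 (mod 31); (24|31)=-1, (23|31)=-1; sign (−1)^1·-1^3·-1^1 = -1.
(a,b)_19: α=2, u≡15; β=2, v≡13 (mod 19); (15|19)=-1, (13|19)=-1; sign (−1)^0·-1^2·-1^2 = +1.
(a,b)_13: α=-2, u≡4; β=-2, v≡9 (mod 13); (4|13)=+1, (9|13)=+1; sign (−1)^0·+1^-2·+1^-2 = +1.
Ram(-26381, 3565) = {31, 37}; no ℚ_31-point on the conic.

[31, 37]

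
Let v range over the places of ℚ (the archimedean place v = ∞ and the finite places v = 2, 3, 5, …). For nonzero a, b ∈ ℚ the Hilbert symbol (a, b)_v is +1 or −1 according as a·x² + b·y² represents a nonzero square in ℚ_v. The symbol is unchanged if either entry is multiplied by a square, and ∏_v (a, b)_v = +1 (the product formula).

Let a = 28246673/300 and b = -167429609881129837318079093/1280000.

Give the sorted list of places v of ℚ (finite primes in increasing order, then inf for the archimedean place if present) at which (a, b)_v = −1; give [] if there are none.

[3, 7, 19, 23]

(a, b) ≡ (88179, -4186) mod (ℚ^×)²; places V = {2, 3, 5, 7, 13, 17, 19, 23, 31, ∞}.
(a,b)_3: α=-1, u≡2; β=0, v≡2 (mod 3); (2|3)=-1, (2|3)=-1; sign (−1)^0·-1^0·-1^-1 = -1.
(a,b)_∞: sgn(88179)=+, sgn(-4186)=−, so +1.
(a,b)_5: α=-2, u≡4; β=-4, v≡4 (mod 5); (4|5)=+1, (4|5)=+1; sign (−1)^0·+1^-4·+1^-2 = +1.
(a,b)_17: α=1, u≡16; β=4, v≡13 (mod 17); (16|17)=+1, (13|17)=+1; sign (−1)^0·+1^4·+1^1 = +1.
(a,b)_23: α=0, u≡5; β=1, v≡9 (mod 23); (5|23)=-1, (9|23)=+1; sign (−1)^0·-1^1·+1^0 = -1.
(a,b)_13: α=1, u≡1; β=3, v≡1 (mod 13); (1|13)=+1, (1|13)=+1; sign (−1)^0·+1^3·+1^1 = +1.
(a,b)_31: α=2, u≡15; β=6, v≡29 (mod 31); (15|31)=-1, (29|31)=-1; sign (−1)^0·-1^6·-1^2 = +1.
(a,b)_2: α=-2, β=-11; u≡3, v≡3 (mod 8); ε(u)ε(v)=1·1, αω(v)=-2·1, βω(u)=-11·1; sum ≡ 0  ⇒  +1.
(a,b)_7: α=1, u≡2; β=3, v≡2 (mod 7); (2|7)=+1, (2|7)=+1; sign (−1)^1·+1^3·+1^1 = -1.
(a,b)_19: α=1, u≡16; β=4, v≡18 (mod 19); (16|19)=+1, (18|19)=-1; sign (−1)^0·+1^4·-1^1 = -1.
(88179, -4186 / ℚ) ramifies at {3, 7, 19, 23}: a division algebra.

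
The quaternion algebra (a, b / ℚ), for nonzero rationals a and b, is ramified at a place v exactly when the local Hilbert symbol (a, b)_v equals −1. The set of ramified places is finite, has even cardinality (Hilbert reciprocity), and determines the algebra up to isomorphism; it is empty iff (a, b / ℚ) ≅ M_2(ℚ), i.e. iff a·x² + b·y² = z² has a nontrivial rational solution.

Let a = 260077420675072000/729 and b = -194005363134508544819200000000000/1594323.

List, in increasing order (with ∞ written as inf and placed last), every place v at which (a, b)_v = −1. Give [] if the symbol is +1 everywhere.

[5, 19]

Mod squares: a ≡ 95095, b ≡ -3990. Check v ∈ {∞, 2, 3, 5, 7, 11, 13, 17, 19}.
v=2: v_2(a)=20, v_2(b)=27; units ≡ 7, 5 (mod 8); ε·ε+αω+βω = 1·0+20·1+27·0 ≡ 0  ⇒  (a,b)_2 = +1.
v=5: a=5^3·(≡4), b=5^11·(≡3) mod 5; (4|5)=+1, (3|5)=-1; (−1)^{3·11·2}·(+1)^11·(-1)^3 = -1.
v=17: a=17^2·(≡3), b=17^4·(≡10) mod 17; (3|17)=-1, (10|17)=-1; (−1)^{2·4·8}·(-1)^4·(-1)^2 = +1.
v=∞: 95095 > 0 and -3990 < 0  ⇒  (a,b)_∞ = +1.
v=19: a=19^3·(≡12), b=19^5·(≡12) mod 19; (12|19)=-1, (12|19)=-1; (−1)^{3·5·9}·(-1)^5·(-1)^3 = -1.
v=11: a=11^1·(≡6), b=11^2·(≡4) mod 11; (6|11)=-1, (4|11)=+1; (−1)^{1·2·5}·(-1)^2·(+1)^1 = +1.
v=3: a=3^-6·(≡1), b=3^-13·(≡2) mod 3; (1|3)=+1, (2|3)=-1; (−1)^{-6·-13·1}·(+1)^-13·(-1)^-6 = +1.
v=7: a=7^1·(≡3), b=7^1·(≡4) mod 7; (3|7)=-1, (4|7)=+1; (−1)^{1·1·3}·(-1)^1·(+1)^1 = +1.
v=13: a=13^1·(≡1), b=13^2·(≡12) mod 13; (1|13)=+1, (12|13)=+1; (−1)^{1·2·6}·(+1)^2·(+1)^1 = +1.
(95095, -3990 / ℚ) ramifies at {5, 19}: a division algebra.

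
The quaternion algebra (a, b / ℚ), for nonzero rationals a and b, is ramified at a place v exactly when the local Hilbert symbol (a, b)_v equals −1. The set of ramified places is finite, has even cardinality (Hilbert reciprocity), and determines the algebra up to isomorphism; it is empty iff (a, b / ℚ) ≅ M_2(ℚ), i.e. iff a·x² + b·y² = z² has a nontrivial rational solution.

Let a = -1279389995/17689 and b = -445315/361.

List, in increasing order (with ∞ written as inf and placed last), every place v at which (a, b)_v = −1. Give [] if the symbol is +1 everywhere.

Mod squares: a ≡ -155, b ≡ -2635. Check v ∈ {∞, 2, 5, 7, 13, 17, 19, 31}.
v=13: a=13^4·(≡9), b=13^2·(≡3) mod 13; (9|13)=+1, (3|13)=+1; (−1)^{4·2·6}·(+1)^2·(+1)^4 = +1.
v=17: a=17^2·(≡13), b=17^1·(≡9) mod 17; (13|17)=+1, (9|17)=+1; (−1)^{2·1·8}·(+1)^1·(+1)^2 = +1.
v=19: a=19^-2·(≡6), b=19^-2·(≡7) mod 19; (6|19)=+1, (7|19)=+1; (−1)^{-2·-2·9}·(+1)^-2·(+1)^-2 = +1.
v=31: a=31^1·(≡21), b=31^1·(≡18) mod 31; (21|31)=-1, (18|31)=+1; (−1)^{1·1·15}·(-1)^1·(+1)^1 = +1.
v=∞: -155 < 0 and -2635 < 0  ⇒  (a,b)_∞ = -1.
v=2: v_2(a)=0, v_2(b)=0; units ≡ 5, 5 (mod 8); ε·ε+αω+βω = 0·0+0·1+0·1 ≡ 0  ⇒  (a,b)_2 = +1.
v=7: a=7^-2·(≡3), b=7^0·(≡1) mod 7; (3|7)=-1, (1|7)=+1; (−1)^{-2·0·3}·(-1)^0·(+1)^-2 = +1.
v=5: a=5^1·(≡4), b=5^1·(≡2) mod 5; (4|5)=+1, (2|5)=-1; (−1)^{1·1·2}·(+1)^1·(-1)^1 = -1.
Ram(-155, -2635) = {5, ∞}; no ℚ_5-point on the conic.

[5, inf]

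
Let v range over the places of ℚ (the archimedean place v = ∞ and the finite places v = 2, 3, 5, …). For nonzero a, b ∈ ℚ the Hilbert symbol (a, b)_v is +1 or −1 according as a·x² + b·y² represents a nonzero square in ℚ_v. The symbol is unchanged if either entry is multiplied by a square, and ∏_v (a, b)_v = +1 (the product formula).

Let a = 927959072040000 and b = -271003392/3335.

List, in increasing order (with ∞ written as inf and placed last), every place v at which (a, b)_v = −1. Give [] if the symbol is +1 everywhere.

[11, 13, 19, 29]

Mod squares: a ≡ 1729, b ≡ -1357345. Check v ∈ {∞, 2, 3, 5, 7, 11, 13, 17, 19, 23, 29, 37}.
v=17: a=17^0·(≡14), b=17^2·(≡3) mod 17; (14|17)=-1, (3|17)=-1; (−1)^{0·2·8}·(-1)^2·(-1)^0 = +1.
v=∞: 1729 > 0 and -1357345 < 0  ⇒  (a,b)_∞ = +1.
v=23: a=23^0·(≡18), b=23^-1·(≡6) mod 23; (18|23)=+1, (6|23)=+1; (−1)^{0·-1·11}·(+1)^-1·(+1)^0 = +1.
v=3: a=3^4·(≡1), b=3^2·(≡2) mod 3; (1|3)=+1, (2|3)=-1; (−1)^{4·2·1}·(+1)^2·(-1)^4 = +1.
v=2: v_2(a)=6, v_2(b)=8; units ≡ 1, 7 (mod 8); ε·ε+αω+βω = 0·1+6·0+8·0 ≡ 0  ⇒  (a,b)_2 = +1.
v=13: a=13^1·(≡12), b=13^0·(≡6) mod 13; (12|13)=+1, (6|13)=-1; (−1)^{1·0·6}·(+1)^0·(-1)^1 = -1.
v=19: a=19^1·(≡3), b=19^0·(≡3) mod 19; (3|19)=-1, (3|19)=-1; (−1)^{1·0·9}·(-1)^0·(-1)^1 = -1.
v=29: a=29^0·(≡14), b=29^-1·(≡16) mod 29; (14|29)=-1, (16|29)=+1; (−1)^{0·-1·14}·(-1)^-1·(+1)^0 = -1.
v=7: a=7^1·(≡2), b=7^0·(≡4) mod 7; (2|7)=+1, (4|7)=+1; (−1)^{1·0·3}·(+1)^0·(+1)^1 = +1.
v=37: a=37^2·(≡9), b=37^1·(≡6) mod 37; (9|37)=+1, (6|37)=-1; (−1)^{2·1·18}·(+1)^1·(-1)^2 = +1.
v=5: a=5^4·(≡4), b=5^-1·(≡4) mod 5; (4|5)=+1, (4|5)=+1; (−1)^{4·-1·2}·(+1)^-1·(+1)^4 = +1.
v=11: a=11^2·(≡6), b=11^1·(≡3) mod 11; (6|11)=-1, (3|11)=+1; (−1)^{2·1·5}·(-1)^1·(+1)^2 = -1.
|Ram(1729, -1357345)| = 4, even; anisotropic at {11, 13, 19, 29}.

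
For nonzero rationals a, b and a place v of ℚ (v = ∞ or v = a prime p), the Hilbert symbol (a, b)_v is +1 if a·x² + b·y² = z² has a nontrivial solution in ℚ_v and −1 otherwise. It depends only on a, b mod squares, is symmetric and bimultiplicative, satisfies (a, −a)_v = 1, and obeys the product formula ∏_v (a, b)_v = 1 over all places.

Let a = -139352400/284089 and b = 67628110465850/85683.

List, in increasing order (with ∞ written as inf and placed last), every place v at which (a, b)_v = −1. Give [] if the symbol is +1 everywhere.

[17, 23]

Mod squares: a ≡ -4301, b ≡ 1518. Check v ∈ {∞, 2, 3, 5, 11, 13, 17, 23, 41}.
v=2: v_2(a)=4, v_2(b)=1; units ≡ 3, 7 (mod 8); ε·ε+αω+βω = 1·1+4·0+1·1 ≡ 0  ⇒  (a,b)_2 = +1.
v=17: a=17^1·(≡15), b=17^4·(≡14) mod 17; (15|17)=+1, (14|17)=-1; (−1)^{1·4·8}·(+1)^4·(-1)^1 = -1.
v=13: a=13^-2·(≡2), b=13^-4·(≡4) mod 13; (2|13)=-1, (4|13)=+1; (−1)^{-2·-4·6}·(-1)^-4·(+1)^-2 = +1.
v=3: a=3^4·(≡1), b=3^-1·(≡2) mod 3; (1|3)=+1, (2|3)=-1; (−1)^{4·-1·1}·(+1)^-1·(-1)^4 = +1.
v=41: a=41^-2·(≡8), b=41^0·(≡40) mod 41; (8|41)=+1, (40|41)=+1; (−1)^{-2·0·20}·(+1)^0·(+1)^-2 = +1.
v=11: a=11^1·(≡1), b=11^3·(≡8) mod 11; (1|11)=+1, (8|11)=-1; (−1)^{1·3·5}·(+1)^3·(-1)^1 = +1.
v=∞: -4301 < 0 and 1518 > 0  ⇒  (a,b)_∞ = +1.
v=5: a=5^2·(≡1), b=5^2·(≡3) mod 5; (1|5)=+1, (3|5)=-1; (−1)^{2·2·2}·(+1)^2·(-1)^2 = +1.
v=23: a=23^1·(≡20), b=23^3·(≡11) mod 23; (20|23)=-1, (11|23)=-1; (−1)^{1·3·11}·(-1)^3·(-1)^1 = -1.
(-4301, 1518 / ℚ) ramifies at {17, 23}: a division algebra.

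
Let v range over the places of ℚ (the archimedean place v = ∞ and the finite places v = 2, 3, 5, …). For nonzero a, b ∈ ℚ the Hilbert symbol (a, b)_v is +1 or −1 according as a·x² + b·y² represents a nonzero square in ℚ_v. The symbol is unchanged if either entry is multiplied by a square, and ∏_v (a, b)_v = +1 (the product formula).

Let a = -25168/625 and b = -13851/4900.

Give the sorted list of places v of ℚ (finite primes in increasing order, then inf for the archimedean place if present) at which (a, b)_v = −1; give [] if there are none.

Mod squares: a ≡ -13, b ≡ -19. Check v ∈ {∞, 2, 3, 5, 7, 11, 13, 19}.
v=7: a=7^0·(≡2), b=7^-2·(≡1) mod 7; (2|7)=+1, (1|7)=+1; (−1)^{0·-2·3}·(+1)^-2·(+1)^0 = +1.
v=2: v_2(a)=4, v_2(b)=-2; units ≡ 3, 5 (mod 8); ε·ε+αω+βω = 1·0+4·1+-2·1 ≡ 0  ⇒  (a,b)_2 = +1.
v=5: a=5^-4·(≡2), b=5^-2·(≡4) mod 5; (2|5)=-1, (4|5)=+1; (−1)^{-4·-2·2}·(-1)^-2·(+1)^-4 = +1.
v=11: a=11^2·(≡5), b=11^0·(≡4) mod 11; (5|11)=+1, (4|11)=+1; (−1)^{2·0·5}·(+1)^0·(+1)^2 = +1.
v=13: a=13^1·(≡1), b=13^0·(≡6) mod 13; (1|13)=+1, (6|13)=-1; (−1)^{1·0·6}·(+1)^0·(-1)^1 = -1.
v=19: a=19^0·(≡6), b=19^1·(≡13) mod 19; (6|19)=+1, (13|19)=-1; (−1)^{0·1·9}·(+1)^1·(-1)^0 = +1.
v=∞: -13 < 0 and -19 < 0  ⇒  (a,b)_∞ = -1.
v=3: a=3^0·(≡2), b=3^6·(≡2) mod 3; (2|3)=-1, (2|3)=-1; (−1)^{0·6·1}·(-1)^6·(-1)^0 = +1.
Ram(-13, -19) = {13, ∞}; no ℚ_13-point on the conic.

[13, inf]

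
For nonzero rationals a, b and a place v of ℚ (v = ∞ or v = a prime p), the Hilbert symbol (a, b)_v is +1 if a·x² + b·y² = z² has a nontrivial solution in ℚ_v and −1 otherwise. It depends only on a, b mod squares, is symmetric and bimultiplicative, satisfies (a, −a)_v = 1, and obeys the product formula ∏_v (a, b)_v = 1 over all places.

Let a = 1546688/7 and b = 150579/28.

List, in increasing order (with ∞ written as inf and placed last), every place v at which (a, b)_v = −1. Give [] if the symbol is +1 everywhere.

[]

Mod squares: a ≡ 1001, b ≡ 77. Check v ∈ {∞, 2, 3, 7, 11, 13}.
v=3: a=3^0·(≡2), b=3^4·(≡2) mod 3; (2|3)=-1, (2|3)=-1; (−1)^{0·4·1}·(-1)^4·(-1)^0 = +1.
v=11: a=11^1·(≡4), b=11^1·(≡10) mod 11; (4|11)=+1, (10|11)=-1; (−1)^{1·1·5}·(+1)^1·(-1)^1 = +1.
v=13: a=13^3·(≡4), b=13^2·(≡10) mod 13; (4|13)=+1, (10|13)=+1; (−1)^{3·2·6}·(+1)^2·(+1)^3 = +1.
v=2: v_2(a)=6, v_2(b)=-2; units ≡ 1, 5 (mod 8); ε·ε+αω+βω = 0·0+6·1+-2·0 ≡ 0  ⇒  (a,b)_2 = +1.
v=∞: 1001 > 0 and 77 > 0  ⇒  (a,b)_∞ = +1.
v=7: a=7^-1·(≡3), b=7^-1·(≡4) mod 7; (3|7)=-1, (4|7)=+1; (−1)^{-1·-1·3}·(-1)^-1·(+1)^-1 = +1.
Ram(a, b) = ∅: the form 1001·x² + 77·y² − z² is isotropic over every ℚ_v, so by Hasse–Minkowski it is isotropic over ℚ.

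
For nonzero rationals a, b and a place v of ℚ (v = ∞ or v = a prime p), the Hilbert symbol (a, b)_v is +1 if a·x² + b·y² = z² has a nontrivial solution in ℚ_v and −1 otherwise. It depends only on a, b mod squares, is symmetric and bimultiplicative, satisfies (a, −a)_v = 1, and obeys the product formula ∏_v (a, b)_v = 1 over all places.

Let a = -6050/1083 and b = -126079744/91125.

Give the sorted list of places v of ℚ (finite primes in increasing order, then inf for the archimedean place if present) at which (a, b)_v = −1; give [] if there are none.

[19, inf]

Mod squares: a ≡ -6, b ≡ -95. Check v ∈ {∞, 2, 3, 5, 7, 11, 19, 23}.
v=3: a=3^-1·(≡1), b=3^-6·(≡1) mod 3; (1|3)=+1, (1|3)=+1; (−1)^{-1·-6·1}·(+1)^-6·(+1)^-1 = +1.
v=7: a=7^0·(≡1), b=7^2·(≡3) mod 7; (1|7)=+1, (3|7)=-1; (−1)^{0·2·3}·(+1)^2·(-1)^0 = +1.
v=11: a=11^2·(≡1), b=11^0·(≡1) mod 11; (1|11)=+1, (1|11)=+1; (−1)^{2·0·5}·(+1)^0·(+1)^2 = +1.
v=19: a=19^-2·(≡10), b=19^1·(≡12) mod 19; (10|19)=-1, (12|19)=-1; (−1)^{-2·1·9}·(-1)^1·(-1)^-2 = -1.
v=23: a=23^0·(≡11), b=23^2·(≡10) mod 23; (11|23)=-1, (10|23)=-1; (−1)^{0·2·11}·(-1)^2·(-1)^0 = +1.
v=5: a=5^2·(≡1), b=5^-3·(≡4) mod 5; (1|5)=+1, (4|5)=+1; (−1)^{2·-3·2}·(+1)^-3·(+1)^2 = +1.
v=2: v_2(a)=1, v_2(b)=8; units ≡ 5, 1 (mod 8); ε·ε+αω+βω = 0·0+1·0+8·1 ≡ 0  ⇒  (a,b)_2 = +1.
v=∞: -6 < 0 and -95 < 0  ⇒  (a,b)_∞ = -1.
|Ram(-6, -95)| = 2, even; anisotropic at {19, ∞}.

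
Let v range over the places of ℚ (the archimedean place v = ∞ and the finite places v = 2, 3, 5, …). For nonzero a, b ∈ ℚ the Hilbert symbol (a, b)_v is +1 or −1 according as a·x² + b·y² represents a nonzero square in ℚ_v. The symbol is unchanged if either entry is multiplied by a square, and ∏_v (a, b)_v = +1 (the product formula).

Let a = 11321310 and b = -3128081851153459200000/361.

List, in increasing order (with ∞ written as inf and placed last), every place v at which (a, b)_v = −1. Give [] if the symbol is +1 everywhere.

[2, 5]

Mod squares: a ≡ 66990, b ≡ -2145. Check v ∈ {∞, 2, 3, 5, 7, 11, 13, 19, 29}.
v=29: a=29^1·(≡21), b=29^2·(≡6) mod 29; (21|29)=-1, (6|29)=+1; (−1)^{1·2·14}·(-1)^2·(+1)^1 = +1.
v=∞: 66990 > 0 and -2145 < 0  ⇒  (a,b)_∞ = +1.
v=19: a=19^0·(≡8), b=19^-2·(≡14) mod 19; (8|19)=-1, (14|19)=-1; (−1)^{0·-2·9}·(-1)^-2·(-1)^0 = +1.
v=7: a=7^1·(≡1), b=7^2·(≡2) mod 7; (1|7)=+1, (2|7)=+1; (−1)^{1·2·3}·(+1)^2·(+1)^1 = +1.
v=11: a=11^1·(≡6), b=11^3·(≡5) mod 11; (6|11)=-1, (5|11)=+1; (−1)^{1·3·5}·(-1)^3·(+1)^1 = +1.
v=3: a=3^1·(≡1), b=3^1·(≡2) mod 3; (1|3)=+1, (2|3)=-1; (−1)^{1·1·1}·(+1)^1·(-1)^1 = +1.
v=2: v_2(a)=1, v_2(b)=14; units ≡ 7, 7 (mod 8); ε·ε+αω+βω = 1·1+1·0+14·0 ≡ 1  ⇒  (a,b)_2 = -1.
v=5: a=5^1·(≡2), b=5^5·(≡1) mod 5; (2|5)=-1, (1|5)=+1; (−1)^{1·5·2}·(-1)^5·(+1)^1 = -1.
v=13: a=13^2·(≡1), b=13^5·(≡4) mod 13; (1|13)=+1, (4|13)=+1; (−1)^{2·5·6}·(+1)^5·(+1)^2 = +1.
|Ram(66990, -2145)| = 2, even; anisotropic at {2, 5}.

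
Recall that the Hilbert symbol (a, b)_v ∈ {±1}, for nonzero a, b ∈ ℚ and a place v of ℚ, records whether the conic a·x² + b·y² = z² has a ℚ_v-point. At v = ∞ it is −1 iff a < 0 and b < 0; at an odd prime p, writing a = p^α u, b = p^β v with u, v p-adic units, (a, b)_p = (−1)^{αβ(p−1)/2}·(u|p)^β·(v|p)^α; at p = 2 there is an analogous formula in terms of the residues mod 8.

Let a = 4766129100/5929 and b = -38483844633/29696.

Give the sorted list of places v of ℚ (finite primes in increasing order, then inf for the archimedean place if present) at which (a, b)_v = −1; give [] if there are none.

(a, b) ≡ (65379, -81527613) mod (ℚ^×)²; places V = {2, 3, 5, 7, 11, 13, 19, 29, 31, 37, 43, ∞}.
(a,b)_19: α=1, u≡13; β=1, v≡14 (mod 19); (13|19)=-1, (14|19)=-1; sign (−1)^1·-1^1·-1^1 = -1.
(a,b)_∞: sgn(65379)=+, sgn(-81527613)=−, so +1.
(a,b)_2: α=2, β=-10; u≡3, v≡3 (mod 8); ε(u)ε(v)=1·1, αω(v)=2·1, βω(u)=-10·1; sum ≡ 1  ⇒  -1.
(a,b)_11: α=-2, u≡8; β=0, v≡9 (mod 11); (8|11)=-1, (9|11)=+1; sign (−1)^0·-1^0·+1^-2 = +1.
(a,b)_43: α=0, u≡29; β=1, v≡37 (mod 43); (29|43)=-1, (37|43)=-1; sign (−1)^0·-1^1·-1^0 = -1.
(a,b)_31: α=1, u≡14; β=1, v≡15 (mod 31); (14|31)=+1, (15|31)=-1; sign (−1)^1·+1^1·-1^1 = +1.
(a,b)_29: α=0, u≡23; β=-1, v≡12 (mod 29); (23|29)=+1, (12|29)=-1; sign (−1)^0·+1^-1·-1^0 = +1.
(a,b)_7: α=-2, u≡6; β=0, v≡2 (mod 7); (6|7)=-1, (2|7)=+1; sign (−1)^0·-1^0·+1^-2 = +1.
(a,b)_13: α=0, u≡5; β=2, v≡7 (mod 13); (5|13)=-1, (7|13)=-1; sign (−1)^0·-1^2·-1^0 = +1.
(a,b)_5: α=2, u≡1; β=0, v≡2 (mod 5); (1|5)=+1, (2|5)=-1; sign (−1)^0·+1^0·-1^2 = +1.
(a,b)_3: α=7, u≡1; β=5, v≡1 (mod 3); (1|3)=+1, (1|3)=+1; sign (−1)^1·+1^5·+1^7 = -1.
(a,b)_37: α=1, u≡27; β=1, v≡11 (mod 37); (27|37)=+1, (11|37)=+1; sign (−1)^0·+1^1·+1^1 = +1.
|Ram(65379, -81527613)| = 4, even; anisotropic at {2, 3, 19, 43}.

[2, 3, 19, 43]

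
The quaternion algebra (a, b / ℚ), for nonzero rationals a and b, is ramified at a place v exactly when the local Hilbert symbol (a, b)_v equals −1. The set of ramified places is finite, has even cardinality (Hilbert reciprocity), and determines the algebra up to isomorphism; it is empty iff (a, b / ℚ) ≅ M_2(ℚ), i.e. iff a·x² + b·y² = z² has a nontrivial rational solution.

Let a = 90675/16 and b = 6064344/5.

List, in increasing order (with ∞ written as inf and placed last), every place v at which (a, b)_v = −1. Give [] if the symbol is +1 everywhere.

[5, 11]

(a, b) ≡ (403, 842270) mod (ℚ^×)²; places V = {2, 3, 5, 11, 13, 19, 31, ∞}.
(a,b)_31: α=1, u≡22; β=1, v≡9 (mod 31); (22|31)=-1, (9|31)=+1; sign (−1)^1·-1^1·+1^1 = +1.
(a,b)_5: α=2, u≡2; β=-1, v≡4 (mod 5); (2|5)=-1, (4|5)=+1; sign (−1)^0·-1^-1·+1^2 = -1.
(a,b)_19: α=0, u≡4; β=1, v≡18 (mod 19); (4|19)=+1, (18|19)=-1; sign (−1)^0·+1^1·-1^0 = +1.
(a,b)_13: α=1, u≡11; β=1, v≡7 (mod 13); (11|13)=-1, (7|13)=-1; sign (−1)^0·-1^1·-1^1 = +1.
(a,b)_3: α=2, u≡1; β=2, v≡2 (mod 3); (1|3)=+1, (2|3)=-1; sign (−1)^0·+1^2·-1^2 = +1.
(a,b)_∞: sgn(403)=+, sgn(842270)=+, so +1.
(a,b)_2: α=-4, β=3; u≡3, v≡7 (mod 8); ε(u)ε(v)=1·1, αω(v)=-4·0, βω(u)=3·1; sum ≡ 0  ⇒  +1.
(a,b)_11: α=0, u≡7; β=1, v≡10 (mod 11); (7|11)=-1, (10|11)=-1; sign (−1)^0·-1^1·-1^0 = -1.
(403, 842270 / ℚ) ramifies at {5, 11}: a division algebra.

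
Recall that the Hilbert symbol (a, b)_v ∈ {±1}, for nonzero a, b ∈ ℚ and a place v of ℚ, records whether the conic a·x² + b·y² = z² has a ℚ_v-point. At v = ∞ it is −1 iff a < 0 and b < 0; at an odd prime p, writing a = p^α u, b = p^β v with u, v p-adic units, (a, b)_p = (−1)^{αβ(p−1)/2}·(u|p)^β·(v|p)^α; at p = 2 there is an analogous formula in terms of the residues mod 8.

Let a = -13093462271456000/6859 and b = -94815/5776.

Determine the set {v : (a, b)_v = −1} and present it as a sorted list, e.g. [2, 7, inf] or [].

[19, 47, 53, inf]

Mod squares: a ≡ -8755865, b ≡ -215. Check v ∈ {∞, 2, 3, 5, 7, 19, 37, 43, 47, 53}.
v=53: a=53^1·(≡37), b=53^0·(≡51) mod 53; (37|53)=+1, (51|53)=-1; (−1)^{1·0·26}·(+1)^0·(-1)^1 = -1.
v=43: a=43^2·(≡38), b=43^1·(≡36) mod 43; (38|43)=+1, (36|43)=+1; (−1)^{2·1·21}·(+1)^1·(+1)^2 = +1.
v=2: v_2(a)=8, v_2(b)=-4; units ≡ 7, 1 (mod 8); ε·ε+αω+βω = 1·0+8·0+-4·0 ≡ 0  ⇒  (a,b)_2 = +1.
v=37: a=37^1·(≡33), b=37^0·(≡4) mod 37; (33|37)=+1, (4|37)=+1; (−1)^{1·0·18}·(+1)^0·(+1)^1 = +1.
v=19: a=19^-3·(≡13), b=19^-2·(≡8) mod 19; (13|19)=-1, (8|19)=-1; (−1)^{-3·-2·9}·(-1)^-2·(-1)^-3 = -1.
v=47: a=47^1·(≡30), b=47^0·(≡22) mod 47; (30|47)=-1, (22|47)=-1; (−1)^{1·0·23}·(-1)^0·(-1)^1 = -1.
v=7: a=7^4·(≡1), b=7^2·(≡4) mod 7; (1|7)=+1, (4|7)=+1; (−1)^{4·2·3}·(+1)^2·(+1)^4 = +1.
v=3: a=3^0·(≡1), b=3^2·(≡1) mod 3; (1|3)=+1, (1|3)=+1; (−1)^{0·2·1}·(+1)^2·(+1)^0 = +1.
v=5: a=5^3·(≡3), b=5^1·(≡2) mod 5; (3|5)=-1, (2|5)=-1; (−1)^{3·1·2}·(-1)^1·(-1)^3 = +1.
v=∞: -8755865 < 0 and -215 < 0  ⇒  (a,b)_∞ = -1.
Ram(-8755865, -215) = {19, 47, 53, ∞}; no ℚ_19-point on the conic.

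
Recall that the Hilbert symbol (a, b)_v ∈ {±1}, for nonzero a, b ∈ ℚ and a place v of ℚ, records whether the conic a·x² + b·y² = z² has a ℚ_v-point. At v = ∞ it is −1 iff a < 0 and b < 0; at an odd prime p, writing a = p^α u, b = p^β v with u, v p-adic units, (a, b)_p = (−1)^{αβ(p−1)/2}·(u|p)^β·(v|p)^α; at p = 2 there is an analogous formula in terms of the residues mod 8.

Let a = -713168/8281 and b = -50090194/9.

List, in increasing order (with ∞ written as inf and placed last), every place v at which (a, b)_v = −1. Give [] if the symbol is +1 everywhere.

(a, b) ≡ (-53, -138754) mod (ℚ^×)²; places V = {2, 3, 7, 11, 13, 17, 19, 29, 53, ∞}.
(a,b)_13: α=-2, u≡9; β=0, v≡6 (mod 13); (9|13)=+1, (6|13)=-1; sign (−1)^0·+1^0·-1^-2 = +1.
(a,b)_7: α=-2, u≡6; β=1, v≡4 (mod 7); (6|7)=-1, (4|7)=+1; sign (−1)^0·-1^1·+1^-2 = -1.
(a,b)_17: α=0, u≡8; β=1, v≡1 (mod 17); (8|17)=+1, (1|17)=+1; sign (−1)^0·+1^1·+1^0 = +1.
(a,b)_2: α=4, β=1; u≡3, v≡7 (mod 8); ε(u)ε(v)=1·1, αω(v)=4·0, βω(u)=1·1; sum ≡ 0  ⇒  +1.
(a,b)_29: α=2, u≡5; β=0, v≡3 (mod 29); (5|29)=+1, (3|29)=-1; sign (−1)^0·+1^0·-1^2 = +1.
(a,b)_∞: sgn(-53)=−, sgn(-138754)=−, so -1.
(a,b)_19: α=0, u≡1; β=2, v≡13 (mod 19); (1|19)=+1, (13|19)=-1; sign (−1)^0·+1^2·-1^0 = +1.
(a,b)_53: α=1, u≡29; β=1, v≡41 (mod 53); (29|53)=+1, (41|53)=-1; sign (−1)^0·+1^1·-1^1 = -1.
(a,b)_11: α=0, u≡8; β=1, v≡3 (mod 11); (8|11)=-1, (3|11)=+1; sign (−1)^0·-1^1·+1^0 = -1.
(a,b)_3: α=0, u≡1; β=-2, v≡2 (mod 3); (1|3)=+1, (2|3)=-1; sign (−1)^0·+1^-2·-1^0 = +1.
|Ram(-53, -138754)| = 4, even; anisotropic at {7, 11, 53, ∞}.

[7, 11, 53, inf]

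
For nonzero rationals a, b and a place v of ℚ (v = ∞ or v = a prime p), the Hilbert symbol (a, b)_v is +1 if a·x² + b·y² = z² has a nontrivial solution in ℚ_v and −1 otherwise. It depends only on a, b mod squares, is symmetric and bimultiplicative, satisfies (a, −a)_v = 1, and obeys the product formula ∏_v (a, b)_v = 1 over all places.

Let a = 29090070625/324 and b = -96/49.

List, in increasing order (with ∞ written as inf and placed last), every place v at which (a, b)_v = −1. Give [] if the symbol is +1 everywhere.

Mod squares: a ≡ 48433, b ≡ -6. Check v ∈ {∞, 2, 3, 5, 7, 11, 17, 31, 37}.
v=11: a=11^1·(≡4), b=11^0·(≡5) mod 11; (4|11)=+1, (5|11)=+1; (−1)^{1·0·5}·(+1)^0·(+1)^1 = +1.
v=∞: 48433 > 0 and -6 < 0  ⇒  (a,b)_∞ = +1.
v=5: a=5^4·(≡2), b=5^0·(≡1) mod 5; (2|5)=-1, (1|5)=+1; (−1)^{4·0·2}·(-1)^0·(+1)^4 = +1.
v=3: a=3^-4·(≡1), b=3^1·(≡1) mod 3; (1|3)=+1, (1|3)=+1; (−1)^{-4·1·1}·(+1)^1·(+1)^-4 = +1.
v=7: a=7^1·(≡6), b=7^-2·(≡2) mod 7; (6|7)=-1, (2|7)=+1; (−1)^{1·-2·3}·(-1)^-2·(+1)^1 = +1.
v=37: a=37^1·(≡2), b=37^0·(≡29) mod 37; (2|37)=-1, (29|37)=-1; (−1)^{1·0·18}·(-1)^0·(-1)^1 = -1.
v=17: a=17^1·(≡14), b=17^0·(≡14) mod 17; (14|17)=-1, (14|17)=-1; (−1)^{1·0·8}·(-1)^0·(-1)^1 = -1.
v=2: v_2(a)=-2, v_2(b)=5; units ≡ 1, 5 (mod 8); ε·ε+αω+βω = 0·0+-2·1+5·0 ≡ 0  ⇒  (a,b)_2 = +1.
v=31: a=31^2·(≡15), b=31^0·(≡5) mod 31; (15|31)=-1, (5|31)=+1; (−1)^{2·0·15}·(-1)^0·(+1)^2 = +1.
(48433, -6 / ℚ) ramifies at {17, 37}: a division algebra.

[17, 37]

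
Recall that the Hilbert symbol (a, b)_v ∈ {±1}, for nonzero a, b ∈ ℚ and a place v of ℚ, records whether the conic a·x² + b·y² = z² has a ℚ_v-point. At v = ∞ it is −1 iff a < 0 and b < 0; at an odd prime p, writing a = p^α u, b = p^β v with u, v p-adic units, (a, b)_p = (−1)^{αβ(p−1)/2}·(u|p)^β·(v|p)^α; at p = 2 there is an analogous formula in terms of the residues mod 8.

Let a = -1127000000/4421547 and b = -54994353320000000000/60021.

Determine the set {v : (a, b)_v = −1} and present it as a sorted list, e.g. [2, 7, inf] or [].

[2, 3, 13, 19, 23, inf]

(a, b) ≡ (-7429, -12597) mod (ℚ^×)²; places V = {2, 3, 5, 7, 13, 17, 19, 23, ∞}.
(a,b)_23: α=1, u≡7; β=4, v≡5 (mod 23); (7|23)=-1, (5|23)=-1; sign (−1)^0·-1^4·-1^1 = -1.
(a,b)_17: α=-1, u≡5; β=3, v≡11 (mod 17); (5|17)=-1, (11|17)=-1; sign (−1)^0·-1^3·-1^-1 = +1.
(a,b)_2: α=6, β=12; u≡3, v≡3 (mod 8); ε(u)ε(v)=1·1, αω(v)=6·1, βω(u)=12·1; sum ≡ 1  ⇒  -1.
(a,b)_19: α=-1, u≡10; β=-1, v≡13 (mod 19); (10|19)=-1, (13|19)=-1; sign (−1)^1·-1^-1·-1^-1 = -1.
(a,b)_5: α=6, u≡1; β=10, v≡2 (mod 5); (1|5)=+1, (2|5)=-1; sign (−1)^0·+1^10·-1^6 = +1.
(a,b)_13: α=-2, u≡8; β=-1, v≡5 (mod 13); (8|13)=-1, (5|13)=-1; sign (−1)^0·-1^-1·-1^-2 = -1.
(a,b)_3: α=-4, u≡2; β=-5, v≡1 (mod 3); (2|3)=-1, (1|3)=+1; sign (−1)^0·-1^-5·+1^-4 = -1.
(a,b)_7: α=2, u≡3; β=0, v≡6 (mod 7); (3|7)=-1, (6|7)=-1; sign (−1)^0·-1^0·-1^2 = +1.
(a,b)_∞: sgn(-7429)=−, sgn(-12597)=−, so -1.
Ram(-7429, -12597) = {2, 3, 13, 19, 23, ∞}; no ℚ_2-point on the conic.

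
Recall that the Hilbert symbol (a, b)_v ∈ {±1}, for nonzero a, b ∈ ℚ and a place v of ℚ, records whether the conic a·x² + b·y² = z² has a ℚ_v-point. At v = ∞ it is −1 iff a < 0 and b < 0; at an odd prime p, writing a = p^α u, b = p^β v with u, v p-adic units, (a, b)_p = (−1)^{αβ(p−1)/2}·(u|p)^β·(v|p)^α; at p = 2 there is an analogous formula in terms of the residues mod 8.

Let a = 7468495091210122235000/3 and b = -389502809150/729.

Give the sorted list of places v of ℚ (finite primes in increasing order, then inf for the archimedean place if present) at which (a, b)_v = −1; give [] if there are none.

[2, 37]

Mod squares: a ≡ 4218, b ≡ -255374. Check v ∈ {∞, 2, 3, 5, 7, 13, 17, 19, 29, 37}.
v=∞: 4218 > 0 and -255374 < 0  ⇒  (a,b)_∞ = +1.
v=5: a=5^4·(≡2), b=5^2·(≡1) mod 5; (2|5)=-1, (1|5)=+1; (−1)^{4·2·2}·(-1)^2·(+1)^4 = +1.
v=37: a=37^3·(≡16), b=37^1·(≡20) mod 37; (16|37)=+1, (20|37)=-1; (−1)^{3·1·18}·(+1)^1·(-1)^3 = -1.
v=19: a=19^5·(≡8), b=19^2·(≡5) mod 19; (8|19)=-1, (5|19)=+1; (−1)^{5·2·9}·(-1)^2·(+1)^5 = +1.
v=29: a=29^2·(≡9), b=29^1·(≡12) mod 29; (9|29)=+1, (12|29)=-1; (−1)^{2·1·14}·(+1)^1·(-1)^2 = +1.
v=3: a=3^-1·(≡2), b=3^-6·(≡1) mod 3; (2|3)=-1, (1|3)=+1; (−1)^{-1·-6·1}·(-1)^-6·(+1)^-1 = +1.
v=7: a=7^2·(≡4), b=7^1·(≡4) mod 7; (4|7)=+1, (4|7)=+1; (−1)^{2·1·3}·(+1)^1·(+1)^2 = +1.
v=17: a=17^2·(≡15), b=17^1·(≡11) mod 17; (15|17)=+1, (11|17)=-1; (−1)^{2·1·8}·(+1)^1·(-1)^2 = +1.
v=13: a=13^0·(≡11), b=13^2·(≡7) mod 13; (11|13)=-1, (7|13)=-1; (−1)^{0·2·6}·(-1)^2·(-1)^0 = +1.
v=2: v_2(a)=3, v_2(b)=1; units ≡ 5, 1 (mod 8); ε·ε+αω+βω = 0·0+3·0+1·1 ≡ 1  ⇒  (a,b)_2 = -1.
(4218, -255374 / ℚ) ramifies at {2, 37}: a division algebra.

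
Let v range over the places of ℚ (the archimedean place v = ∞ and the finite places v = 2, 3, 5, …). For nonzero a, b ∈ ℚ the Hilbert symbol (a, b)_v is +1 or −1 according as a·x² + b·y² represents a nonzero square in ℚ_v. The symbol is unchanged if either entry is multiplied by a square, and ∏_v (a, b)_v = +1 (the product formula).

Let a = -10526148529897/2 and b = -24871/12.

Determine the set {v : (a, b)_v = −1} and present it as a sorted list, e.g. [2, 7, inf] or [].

Mod squares: a ≡ -34034, b ≡ -74613. Check v ∈ {∞, 2, 3, 7, 11, 13, 17, 19}.
v=19: a=19^2·(≡14), b=19^1·(≡16) mod 19; (14|19)=-1, (16|19)=+1; (−1)^{2·1·9}·(-1)^1·(+1)^2 = -1.
v=11: a=11^3·(≡6), b=11^1·(≡5) mod 11; (6|11)=-1, (5|11)=+1; (−1)^{3·1·5}·(-1)^1·(+1)^3 = +1.
v=17: a=17^3·(≡1), b=17^1·(≡7) mod 17; (1|17)=+1, (7|17)=-1; (−1)^{3·1·8}·(+1)^1·(-1)^3 = -1.
v=13: a=13^1·(≡8), b=13^0·(≡2) mod 13; (8|13)=-1, (2|13)=-1; (−1)^{1·0·6}·(-1)^0·(-1)^1 = -1.
v=2: v_2(a)=-1, v_2(b)=-2; units ≡ 7, 3 (mod 8); ε·ε+αω+βω = 1·1+-1·1+-2·0 ≡ 0  ⇒  (a,b)_2 = +1.
v=∞: -34034 < 0 and -74613 < 0  ⇒  (a,b)_∞ = -1.
v=3: a=3^0·(≡1), b=3^-1·(≡2) mod 3; (1|3)=+1, (2|3)=-1; (−1)^{0·-1·1}·(+1)^-1·(-1)^0 = +1.
v=7: a=7^3·(≡5), b=7^1·(≡2) mod 7; (5|7)=-1, (2|7)=+1; (−1)^{3·1·3}·(-1)^1·(+1)^3 = +1.
Ram(-34034, -74613) = {13, 17, 19, ∞}; no ℚ_13-point on the conic.

[13, 17, 19, inf]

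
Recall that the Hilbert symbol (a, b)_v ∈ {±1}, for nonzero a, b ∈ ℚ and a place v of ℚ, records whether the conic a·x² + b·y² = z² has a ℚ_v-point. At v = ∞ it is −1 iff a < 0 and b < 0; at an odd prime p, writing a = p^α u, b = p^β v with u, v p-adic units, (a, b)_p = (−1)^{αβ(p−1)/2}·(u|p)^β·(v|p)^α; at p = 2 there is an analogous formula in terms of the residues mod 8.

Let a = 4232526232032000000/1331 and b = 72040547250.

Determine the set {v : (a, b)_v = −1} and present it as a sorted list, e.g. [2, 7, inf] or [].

[2, 3, 5, 17]

Mod squares: a ≡ 8778, b ≡ 22610. Check v ∈ {∞, 2, 3, 5, 7, 11, 17, 19}.
v=7: a=7^3·(≡1), b=7^3·(≡6) mod 7; (1|7)=+1, (6|7)=-1; (−1)^{3·3·3}·(+1)^3·(-1)^3 = +1.
v=5: a=5^6·(≡3), b=5^3·(≡3) mod 5; (3|5)=-1, (3|5)=-1; (−1)^{6·3·2}·(-1)^3·(-1)^6 = -1.
v=∞: 8778 > 0 and 22610 > 0  ⇒  (a,b)_∞ = +1.
v=17: a=17^4·(≡11), b=17^3·(≡2) mod 17; (11|17)=-1, (2|17)=+1; (−1)^{4·3·8}·(-1)^3·(+1)^4 = -1.
v=3: a=3^5·(≡1), b=3^2·(≡2) mod 3; (1|3)=+1, (2|3)=-1; (−1)^{5·2·1}·(+1)^2·(-1)^5 = -1.
v=2: v_2(a)=11, v_2(b)=1; units ≡ 5, 1 (mod 8); ε·ε+αω+βω = 0·0+11·0+1·1 ≡ 1  ⇒  (a,b)_2 = -1.
v=11: a=11^-3·(≡10), b=11^0·(≡1) mod 11; (10|11)=-1, (1|11)=+1; (−1)^{-3·0·5}·(-1)^0·(+1)^-3 = +1.
v=19: a=19^1·(≡6), b=19^1·(≡12) mod 19; (6|19)=+1, (12|19)=-1; (−1)^{1·1·9}·(+1)^1·(-1)^1 = +1.
|Ram(8778, 22610)| = 4, even; anisotropic at {2, 3, 5, 17}.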